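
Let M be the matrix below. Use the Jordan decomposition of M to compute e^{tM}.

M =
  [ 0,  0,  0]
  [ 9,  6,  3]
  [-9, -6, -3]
e^{tM} =
  [1, 0, 0]
  [3*exp(3*t) - 3, 2*exp(3*t) - 1, exp(3*t) - 1]
  [3 - 3*exp(3*t), 2 - 2*exp(3*t), 2 - exp(3*t)]

Strategy: write M = P · J · P⁻¹ where J is a Jordan canonical form, so e^{tM} = P · e^{tJ} · P⁻¹, and e^{tJ} can be computed block-by-block.

M has Jordan form
J =
  [0, 0, 0]
  [0, 0, 0]
  [0, 0, 3]
(up to reordering of blocks).

Per-block formulas:
  For a 1×1 block at λ = 0: exp(t · [0]) = [e^(0t)].
  For a 1×1 block at λ = 3: exp(t · [3]) = [e^(3t)].

After assembling e^{tJ} and conjugating by P, we get:

e^{tM} =
  [1, 0, 0]
  [3*exp(3*t) - 3, 2*exp(3*t) - 1, exp(3*t) - 1]
  [3 - 3*exp(3*t), 2 - 2*exp(3*t), 2 - exp(3*t)]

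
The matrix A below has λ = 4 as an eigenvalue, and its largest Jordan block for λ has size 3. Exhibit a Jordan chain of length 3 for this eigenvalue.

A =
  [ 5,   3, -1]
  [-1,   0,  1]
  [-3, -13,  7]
A Jordan chain for λ = 4 of length 3:
v_1 = (1, 0, 1)ᵀ
v_2 = (1, -1, -3)ᵀ
v_3 = (1, 0, 0)ᵀ

Let N = A − (4)·I. We want v_3 with N^3 v_3 = 0 but N^2 v_3 ≠ 0; then v_{j-1} := N · v_j for j = 3, …, 2.

Pick v_3 = (1, 0, 0)ᵀ.
Then v_2 = N · v_3 = (1, -1, -3)ᵀ.
Then v_1 = N · v_2 = (1, 0, 1)ᵀ.

Sanity check: (A − (4)·I) v_1 = (0, 0, 0)ᵀ = 0. ✓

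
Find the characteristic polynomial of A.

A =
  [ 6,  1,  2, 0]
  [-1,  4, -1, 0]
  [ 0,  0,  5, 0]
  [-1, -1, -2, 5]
x^4 - 20*x^3 + 150*x^2 - 500*x + 625

Expanding det(x·I − A) (e.g. by cofactor expansion or by noting that A is similar to its Jordan form J, which has the same characteristic polynomial as A) gives
  χ_A(x) = x^4 - 20*x^3 + 150*x^2 - 500*x + 625
which factors as (x - 5)^4. The eigenvalues (with algebraic multiplicities) are λ = 5 with multiplicity 4.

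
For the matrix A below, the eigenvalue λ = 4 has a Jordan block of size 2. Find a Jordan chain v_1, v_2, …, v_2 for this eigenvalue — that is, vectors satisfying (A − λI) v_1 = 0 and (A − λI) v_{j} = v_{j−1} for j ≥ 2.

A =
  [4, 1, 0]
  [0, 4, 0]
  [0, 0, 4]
A Jordan chain for λ = 4 of length 2:
v_1 = (1, 0, 0)ᵀ
v_2 = (0, 1, 0)ᵀ

Let N = A − (4)·I. We want v_2 with N^2 v_2 = 0 but N^1 v_2 ≠ 0; then v_{j-1} := N · v_j for j = 2, …, 2.

Pick v_2 = (0, 1, 0)ᵀ.
Then v_1 = N · v_2 = (1, 0, 0)ᵀ.

Sanity check: (A − (4)·I) v_1 = (0, 0, 0)ᵀ = 0. ✓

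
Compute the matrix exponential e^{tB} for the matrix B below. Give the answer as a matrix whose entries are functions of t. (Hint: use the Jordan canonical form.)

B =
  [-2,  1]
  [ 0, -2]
e^{tB} =
  [exp(-2*t), t*exp(-2*t)]
  [0, exp(-2*t)]

Strategy: write B = P · J · P⁻¹ where J is a Jordan canonical form, so e^{tB} = P · e^{tJ} · P⁻¹, and e^{tJ} can be computed block-by-block.

B has Jordan form
J =
  [-2,  1]
  [ 0, -2]
(up to reordering of blocks).

Per-block formulas:
  For a 2×2 Jordan block J_2(-2): exp(t · J_2(-2)) = e^(-2t)·(I + t·N), where N is the 2×2 nilpotent shift.

After assembling e^{tJ} and conjugating by P, we get:

e^{tB} =
  [exp(-2*t), t*exp(-2*t)]
  [0, exp(-2*t)]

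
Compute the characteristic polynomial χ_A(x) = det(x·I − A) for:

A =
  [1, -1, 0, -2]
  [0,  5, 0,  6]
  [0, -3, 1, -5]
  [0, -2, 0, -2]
x^4 - 5*x^3 + 9*x^2 - 7*x + 2

Expanding det(x·I − A) (e.g. by cofactor expansion or by noting that A is similar to its Jordan form J, which has the same characteristic polynomial as A) gives
  χ_A(x) = x^4 - 5*x^3 + 9*x^2 - 7*x + 2
which factors as (x - 2)*(x - 1)^3. The eigenvalues (with algebraic multiplicities) are λ = 1 with multiplicity 3, λ = 2 with multiplicity 1.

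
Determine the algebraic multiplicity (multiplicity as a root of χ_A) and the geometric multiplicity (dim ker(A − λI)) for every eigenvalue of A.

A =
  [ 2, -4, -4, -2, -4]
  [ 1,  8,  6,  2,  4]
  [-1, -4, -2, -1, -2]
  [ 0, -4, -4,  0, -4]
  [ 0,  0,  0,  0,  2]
λ = 2: alg = 5, geom = 3

Step 1 — factor the characteristic polynomial to read off the algebraic multiplicities:
  χ_A(x) = (x - 2)^5

Step 2 — compute geometric multiplicities via the rank-nullity identity g(λ) = n − rank(A − λI):
  rank(A − (2)·I) = 2, so dim ker(A − (2)·I) = n − 2 = 3

Summary:
  λ = 2: algebraic multiplicity = 5, geometric multiplicity = 3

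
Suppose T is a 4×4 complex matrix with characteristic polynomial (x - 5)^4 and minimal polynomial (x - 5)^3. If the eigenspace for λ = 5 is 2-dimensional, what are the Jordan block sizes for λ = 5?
Block sizes for λ = 5: [3, 1]

Step 1 — from the characteristic polynomial, algebraic multiplicity of λ = 5 is 4. From dim ker(T − (5)·I) = 2, there are exactly 2 Jordan blocks for λ = 5.
Step 2 — from the minimal polynomial, the factor (x − 5)^3 tells us the largest block for λ = 5 has size 3.
Step 3 — with total size 4, 2 blocks, and largest block 3, the block sizes (in nonincreasing order) are [3, 1].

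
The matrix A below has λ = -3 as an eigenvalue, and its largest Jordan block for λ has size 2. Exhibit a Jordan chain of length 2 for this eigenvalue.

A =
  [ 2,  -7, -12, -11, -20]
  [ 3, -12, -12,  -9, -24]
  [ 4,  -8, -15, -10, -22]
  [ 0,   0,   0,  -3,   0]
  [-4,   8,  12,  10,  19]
A Jordan chain for λ = -3 of length 2:
v_1 = (-2, -6, -4, 0, 4)ᵀ
v_2 = (1, 1, 0, 0, 0)ᵀ

Let N = A − (-3)·I. We want v_2 with N^2 v_2 = 0 but N^1 v_2 ≠ 0; then v_{j-1} := N · v_j for j = 2, …, 2.

Pick v_2 = (1, 1, 0, 0, 0)ᵀ.
Then v_1 = N · v_2 = (-2, -6, -4, 0, 4)ᵀ.

Sanity check: (A − (-3)·I) v_1 = (0, 0, 0, 0, 0)ᵀ = 0. ✓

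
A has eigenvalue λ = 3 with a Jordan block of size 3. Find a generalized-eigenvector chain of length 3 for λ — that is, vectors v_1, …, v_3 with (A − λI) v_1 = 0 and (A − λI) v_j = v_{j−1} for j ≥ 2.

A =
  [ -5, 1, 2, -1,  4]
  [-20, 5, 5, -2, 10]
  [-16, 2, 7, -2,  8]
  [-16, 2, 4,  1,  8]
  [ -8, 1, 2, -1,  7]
A Jordan chain for λ = 3 of length 3:
v_1 = (-4, -8, -8, -8, -4)ᵀ
v_2 = (-8, -20, -16, -16, -8)ᵀ
v_3 = (1, 0, 0, 0, 0)ᵀ

Let N = A − (3)·I. We want v_3 with N^3 v_3 = 0 but N^2 v_3 ≠ 0; then v_{j-1} := N · v_j for j = 3, …, 2.

Pick v_3 = (1, 0, 0, 0, 0)ᵀ.
Then v_2 = N · v_3 = (-8, -20, -16, -16, -8)ᵀ.
Then v_1 = N · v_2 = (-4, -8, -8, -8, -4)ᵀ.

Sanity check: (A − (3)·I) v_1 = (0, 0, 0, 0, 0)ᵀ = 0. ✓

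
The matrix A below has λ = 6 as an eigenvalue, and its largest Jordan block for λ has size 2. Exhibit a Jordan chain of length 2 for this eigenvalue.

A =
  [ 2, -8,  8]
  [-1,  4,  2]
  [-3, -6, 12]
A Jordan chain for λ = 6 of length 2:
v_1 = (-4, -1, -3)ᵀ
v_2 = (1, 0, 0)ᵀ

Let N = A − (6)·I. We want v_2 with N^2 v_2 = 0 but N^1 v_2 ≠ 0; then v_{j-1} := N · v_j for j = 2, …, 2.

Pick v_2 = (1, 0, 0)ᵀ.
Then v_1 = N · v_2 = (-4, -1, -3)ᵀ.

Sanity check: (A − (6)·I) v_1 = (0, 0, 0)ᵀ = 0. ✓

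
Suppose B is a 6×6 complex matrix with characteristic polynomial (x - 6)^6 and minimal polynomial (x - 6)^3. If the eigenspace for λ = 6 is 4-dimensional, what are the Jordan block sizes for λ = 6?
Block sizes for λ = 6: [3, 1, 1, 1]

Step 1 — from the characteristic polynomial, algebraic multiplicity of λ = 6 is 6. From dim ker(B − (6)·I) = 4, there are exactly 4 Jordan blocks for λ = 6.
Step 2 — from the minimal polynomial, the factor (x − 6)^3 tells us the largest block for λ = 6 has size 3.
Step 3 — with total size 6, 4 blocks, and largest block 3, the block sizes (in nonincreasing order) are [3, 1, 1, 1].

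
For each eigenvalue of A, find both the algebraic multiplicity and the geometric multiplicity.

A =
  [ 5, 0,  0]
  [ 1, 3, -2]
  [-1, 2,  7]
λ = 5: alg = 3, geom = 2

Step 1 — factor the characteristic polynomial to read off the algebraic multiplicities:
  χ_A(x) = (x - 5)^3

Step 2 — compute geometric multiplicities via the rank-nullity identity g(λ) = n − rank(A − λI):
  rank(A − (5)·I) = 1, so dim ker(A − (5)·I) = n − 1 = 2

Summary:
  λ = 5: algebraic multiplicity = 3, geometric multiplicity = 2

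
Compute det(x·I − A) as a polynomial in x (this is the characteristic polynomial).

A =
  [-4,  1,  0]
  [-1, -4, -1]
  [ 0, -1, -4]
x^3 + 12*x^2 + 48*x + 64

Expanding det(x·I − A) (e.g. by cofactor expansion or by noting that A is similar to its Jordan form J, which has the same characteristic polynomial as A) gives
  χ_A(x) = x^3 + 12*x^2 + 48*x + 64
which factors as (x + 4)^3. The eigenvalues (with algebraic multiplicities) are λ = -4 with multiplicity 3.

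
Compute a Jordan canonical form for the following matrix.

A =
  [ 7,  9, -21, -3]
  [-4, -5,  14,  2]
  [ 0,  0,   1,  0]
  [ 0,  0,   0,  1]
J_2(1) ⊕ J_1(1) ⊕ J_1(1)

The characteristic polynomial is
  det(x·I − A) = x^4 - 4*x^3 + 6*x^2 - 4*x + 1 = (x - 1)^4

Eigenvalues and multiplicities (the geometric multiplicity of λ is n − rank(A − λI), which equals the number of Jordan blocks for λ):
  λ = 1: algebraic multiplicity = 4, geometric multiplicity = 3

Determining the block sizes for each eigenvalue:
  λ = 1: 3 blocks summing to 4 forces exactly one block of size 2 and the rest size 1 → block sizes [2, 1, 1]

Assembling the blocks gives a Jordan form
J =
  [1, 1, 0, 0]
  [0, 1, 0, 0]
  [0, 0, 1, 0]
  [0, 0, 0, 1]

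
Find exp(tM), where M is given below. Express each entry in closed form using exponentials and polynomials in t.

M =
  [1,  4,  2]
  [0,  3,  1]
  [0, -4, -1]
e^{tM} =
  [exp(t), 4*t*exp(t), 2*t*exp(t)]
  [0, 2*t*exp(t) + exp(t), t*exp(t)]
  [0, -4*t*exp(t), -2*t*exp(t) + exp(t)]

Strategy: write M = P · J · P⁻¹ where J is a Jordan canonical form, so e^{tM} = P · e^{tJ} · P⁻¹, and e^{tJ} can be computed block-by-block.

M has Jordan form
J =
  [1, 1, 0]
  [0, 1, 0]
  [0, 0, 1]
(up to reordering of blocks).

Per-block formulas:
  For a 1×1 block at λ = 1: exp(t · [1]) = [e^(1t)].
  For a 2×2 Jordan block J_2(1): exp(t · J_2(1)) = e^(1t)·(I + t·N), where N is the 2×2 nilpotent shift.

After assembling e^{tJ} and conjugating by P, we get:

e^{tM} =
  [exp(t), 4*t*exp(t), 2*t*exp(t)]
  [0, 2*t*exp(t) + exp(t), t*exp(t)]
  [0, -4*t*exp(t), -2*t*exp(t) + exp(t)]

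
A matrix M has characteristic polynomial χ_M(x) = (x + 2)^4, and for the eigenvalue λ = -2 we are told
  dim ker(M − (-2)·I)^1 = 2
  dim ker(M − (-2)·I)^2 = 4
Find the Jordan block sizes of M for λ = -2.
Block sizes for λ = -2: [2, 2]

From the dimensions of kernels of powers, the number of Jordan blocks of size at least j is d_j − d_{j−1} where d_j = dim ker(N^j) (with d_0 = 0). Computing the differences gives [2, 2].
The number of blocks of size exactly k is (#blocks of size ≥ k) − (#blocks of size ≥ k + 1), so the partition is: 2 block(s) of size 2.
In nonincreasing order the block sizes are [2, 2].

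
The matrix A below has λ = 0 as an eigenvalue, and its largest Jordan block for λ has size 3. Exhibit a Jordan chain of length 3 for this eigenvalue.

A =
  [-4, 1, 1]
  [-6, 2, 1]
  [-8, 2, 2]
A Jordan chain for λ = 0 of length 3:
v_1 = (2, 4, 4)ᵀ
v_2 = (-4, -6, -8)ᵀ
v_3 = (1, 0, 0)ᵀ

Let N = A − (0)·I. We want v_3 with N^3 v_3 = 0 but N^2 v_3 ≠ 0; then v_{j-1} := N · v_j for j = 3, …, 2.

Pick v_3 = (1, 0, 0)ᵀ.
Then v_2 = N · v_3 = (-4, -6, -8)ᵀ.
Then v_1 = N · v_2 = (2, 4, 4)ᵀ.

Sanity check: (A − (0)·I) v_1 = (0, 0, 0)ᵀ = 0. ✓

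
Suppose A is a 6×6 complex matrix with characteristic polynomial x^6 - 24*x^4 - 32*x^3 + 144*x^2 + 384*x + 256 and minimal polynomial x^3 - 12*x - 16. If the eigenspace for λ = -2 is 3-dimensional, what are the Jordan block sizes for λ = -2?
Block sizes for λ = -2: [2, 1, 1]

Step 1 — from the characteristic polynomial, algebraic multiplicity of λ = -2 is 4. From dim ker(A − (-2)·I) = 3, there are exactly 3 Jordan blocks for λ = -2.
Step 2 — from the minimal polynomial, the factor (x + 2)^2 tells us the largest block for λ = -2 has size 2.
Step 3 — with total size 4, 3 blocks, and largest block 2, the block sizes (in nonincreasing order) are [2, 1, 1].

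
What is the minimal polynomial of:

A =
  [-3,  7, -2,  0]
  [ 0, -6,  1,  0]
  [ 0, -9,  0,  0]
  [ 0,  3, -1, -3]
x^3 + 9*x^2 + 27*x + 27

The characteristic polynomial is χ_A(x) = (x + 3)^4, so the eigenvalues are known. The minimal polynomial is
  m_A(x) = Π_λ (x − λ)^{k_λ}
where k_λ is the size of the *largest* Jordan block for λ (equivalently, the smallest k with (A − λI)^k v = 0 for every generalised eigenvector v of λ).

  λ = -3: largest Jordan block has size 3, contributing (x + 3)^3

So m_A(x) = (x + 3)^3 = x^3 + 9*x^2 + 27*x + 27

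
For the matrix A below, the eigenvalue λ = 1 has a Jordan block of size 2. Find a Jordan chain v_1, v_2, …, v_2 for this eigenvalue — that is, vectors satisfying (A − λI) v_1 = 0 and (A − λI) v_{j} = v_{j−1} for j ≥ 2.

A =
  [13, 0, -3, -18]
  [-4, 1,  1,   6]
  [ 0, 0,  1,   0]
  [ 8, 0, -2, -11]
A Jordan chain for λ = 1 of length 2:
v_1 = (12, -4, 0, 8)ᵀ
v_2 = (1, 0, 0, 0)ᵀ

Let N = A − (1)·I. We want v_2 with N^2 v_2 = 0 but N^1 v_2 ≠ 0; then v_{j-1} := N · v_j for j = 2, …, 2.

Pick v_2 = (1, 0, 0, 0)ᵀ.
Then v_1 = N · v_2 = (12, -4, 0, 8)ᵀ.

Sanity check: (A − (1)·I) v_1 = (0, 0, 0, 0)ᵀ = 0. ✓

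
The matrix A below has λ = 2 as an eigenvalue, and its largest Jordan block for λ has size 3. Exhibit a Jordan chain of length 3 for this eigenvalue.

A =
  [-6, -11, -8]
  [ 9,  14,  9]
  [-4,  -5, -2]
A Jordan chain for λ = 2 of length 3:
v_1 = (-3, 0, 3)ᵀ
v_2 = (-8, 9, -4)ᵀ
v_3 = (1, 0, 0)ᵀ

Let N = A − (2)·I. We want v_3 with N^3 v_3 = 0 but N^2 v_3 ≠ 0; then v_{j-1} := N · v_j for j = 3, …, 2.

Pick v_3 = (1, 0, 0)ᵀ.
Then v_2 = N · v_3 = (-8, 9, -4)ᵀ.
Then v_1 = N · v_2 = (-3, 0, 3)ᵀ.

Sanity check: (A − (2)·I) v_1 = (0, 0, 0)ᵀ = 0. ✓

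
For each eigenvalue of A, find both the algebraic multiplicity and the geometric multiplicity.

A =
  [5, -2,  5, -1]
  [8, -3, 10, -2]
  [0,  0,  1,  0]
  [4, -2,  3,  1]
λ = 1: alg = 4, geom = 2

Step 1 — factor the characteristic polynomial to read off the algebraic multiplicities:
  χ_A(x) = (x - 1)^4

Step 2 — compute geometric multiplicities via the rank-nullity identity g(λ) = n − rank(A − λI):
  rank(A − (1)·I) = 2, so dim ker(A − (1)·I) = n − 2 = 2

Summary:
  λ = 1: algebraic multiplicity = 4, geometric multiplicity = 2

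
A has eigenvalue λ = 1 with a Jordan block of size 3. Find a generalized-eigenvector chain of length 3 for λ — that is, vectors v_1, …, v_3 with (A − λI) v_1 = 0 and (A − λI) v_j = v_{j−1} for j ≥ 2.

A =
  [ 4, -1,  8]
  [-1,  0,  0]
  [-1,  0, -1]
A Jordan chain for λ = 1 of length 3:
v_1 = (2, -2, -1)ᵀ
v_2 = (3, -1, -1)ᵀ
v_3 = (1, 0, 0)ᵀ

Let N = A − (1)·I. We want v_3 with N^3 v_3 = 0 but N^2 v_3 ≠ 0; then v_{j-1} := N · v_j for j = 3, …, 2.

Pick v_3 = (1, 0, 0)ᵀ.
Then v_2 = N · v_3 = (3, -1, -1)ᵀ.
Then v_1 = N · v_2 = (2, -2, -1)ᵀ.

Sanity check: (A − (1)·I) v_1 = (0, 0, 0)ᵀ = 0. ✓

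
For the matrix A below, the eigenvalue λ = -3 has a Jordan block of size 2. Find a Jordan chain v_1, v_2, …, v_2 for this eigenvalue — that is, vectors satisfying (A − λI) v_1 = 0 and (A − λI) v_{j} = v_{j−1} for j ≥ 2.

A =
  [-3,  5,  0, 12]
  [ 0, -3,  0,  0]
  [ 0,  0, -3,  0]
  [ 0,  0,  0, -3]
A Jordan chain for λ = -3 of length 2:
v_1 = (5, 0, 0, 0)ᵀ
v_2 = (0, 1, 0, 0)ᵀ

Let N = A − (-3)·I. We want v_2 with N^2 v_2 = 0 but N^1 v_2 ≠ 0; then v_{j-1} := N · v_j for j = 2, …, 2.

Pick v_2 = (0, 1, 0, 0)ᵀ.
Then v_1 = N · v_2 = (5, 0, 0, 0)ᵀ.

Sanity check: (A − (-3)·I) v_1 = (0, 0, 0, 0)ᵀ = 0. ✓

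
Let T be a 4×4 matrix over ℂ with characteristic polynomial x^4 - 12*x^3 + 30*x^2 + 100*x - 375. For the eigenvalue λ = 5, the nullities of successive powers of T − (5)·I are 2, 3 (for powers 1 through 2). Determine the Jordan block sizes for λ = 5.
Block sizes for λ = 5: [2, 1]

From the dimensions of kernels of powers, the number of Jordan blocks of size at least j is d_j − d_{j−1} where d_j = dim ker(N^j) (with d_0 = 0). Computing the differences gives [2, 1].
The number of blocks of size exactly k is (#blocks of size ≥ k) − (#blocks of size ≥ k + 1), so the partition is: 1 block(s) of size 1, 1 block(s) of size 2.
In nonincreasing order the block sizes are [2, 1].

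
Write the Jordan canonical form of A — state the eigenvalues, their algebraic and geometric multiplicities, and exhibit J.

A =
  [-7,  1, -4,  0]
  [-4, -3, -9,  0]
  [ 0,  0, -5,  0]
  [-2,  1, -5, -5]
J_3(-5) ⊕ J_1(-5)

The characteristic polynomial is
  det(x·I − A) = x^4 + 20*x^3 + 150*x^2 + 500*x + 625 = (x + 5)^4

Eigenvalues and multiplicities (the geometric multiplicity of λ is n − rank(A − λI), which equals the number of Jordan blocks for λ):
  λ = -5: algebraic multiplicity = 4, geometric multiplicity = 2

Determining the block sizes for each eigenvalue:
  λ = -5: with am = 4 and gm = 2, the partition is not yet determined (e.g. several partitions of 4 into 2 parts exist). Let N = A − (-5)·I. Computing rank(N^1) = 2, rank(N^2) = 1, rank(N^3) = 0; the number of blocks of size ≥ j is rank(N^{j−1}) − rank(N^j), giving [2, 1, 1]. So we have 1 block(s) of size 3, 1 block(s) of size 1 → block sizes [3, 1]

Assembling the blocks gives a Jordan form
J =
  [-5,  1,  0,  0]
  [ 0, -5,  1,  0]
  [ 0,  0, -5,  0]
  [ 0,  0,  0, -5]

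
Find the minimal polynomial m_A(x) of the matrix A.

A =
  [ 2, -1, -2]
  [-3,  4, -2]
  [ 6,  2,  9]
x^2 - 10*x + 25

The characteristic polynomial is χ_A(x) = (x - 5)^3, so the eigenvalues are known. The minimal polynomial is
  m_A(x) = Π_λ (x − λ)^{k_λ}
where k_λ is the size of the *largest* Jordan block for λ (equivalently, the smallest k with (A − λI)^k v = 0 for every generalised eigenvector v of λ).

  λ = 5: largest Jordan block has size 2, contributing (x − 5)^2

So m_A(x) = (x - 5)^2 = x^2 - 10*x + 25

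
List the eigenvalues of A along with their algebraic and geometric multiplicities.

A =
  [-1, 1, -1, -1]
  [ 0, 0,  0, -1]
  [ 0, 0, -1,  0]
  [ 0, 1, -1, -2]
λ = -1: alg = 4, geom = 2

Step 1 — factor the characteristic polynomial to read off the algebraic multiplicities:
  χ_A(x) = (x + 1)^4

Step 2 — compute geometric multiplicities via the rank-nullity identity g(λ) = n − rank(A − λI):
  rank(A − (-1)·I) = 2, so dim ker(A − (-1)·I) = n − 2 = 2

Summary:
  λ = -1: algebraic multiplicity = 4, geometric multiplicity = 2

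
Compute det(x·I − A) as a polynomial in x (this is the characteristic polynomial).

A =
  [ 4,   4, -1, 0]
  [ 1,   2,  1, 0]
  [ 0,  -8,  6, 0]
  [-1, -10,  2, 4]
x^4 - 16*x^3 + 96*x^2 - 256*x + 256

Expanding det(x·I − A) (e.g. by cofactor expansion or by noting that A is similar to its Jordan form J, which has the same characteristic polynomial as A) gives
  χ_A(x) = x^4 - 16*x^3 + 96*x^2 - 256*x + 256
which factors as (x - 4)^4. The eigenvalues (with algebraic multiplicities) are λ = 4 with multiplicity 4.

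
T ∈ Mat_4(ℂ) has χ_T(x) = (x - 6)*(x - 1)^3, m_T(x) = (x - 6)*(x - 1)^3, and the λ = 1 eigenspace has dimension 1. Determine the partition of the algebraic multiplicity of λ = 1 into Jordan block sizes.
Block sizes for λ = 1: [3]

Step 1 — from the characteristic polynomial, algebraic multiplicity of λ = 1 is 3. From dim ker(T − (1)·I) = 1, there are exactly 1 Jordan blocks for λ = 1.
Step 2 — from the minimal polynomial, the factor (x − 1)^3 tells us the largest block for λ = 1 has size 3.
Step 3 — with total size 3, 1 blocks, and largest block 3, the block sizes (in nonincreasing order) are [3].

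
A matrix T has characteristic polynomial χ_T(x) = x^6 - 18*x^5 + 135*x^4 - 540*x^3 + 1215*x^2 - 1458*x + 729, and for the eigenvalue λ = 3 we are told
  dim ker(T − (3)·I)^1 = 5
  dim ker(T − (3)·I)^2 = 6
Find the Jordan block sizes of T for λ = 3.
Block sizes for λ = 3: [2, 1, 1, 1, 1]

From the dimensions of kernels of powers, the number of Jordan blocks of size at least j is d_j − d_{j−1} where d_j = dim ker(N^j) (with d_0 = 0). Computing the differences gives [5, 1].
The number of blocks of size exactly k is (#blocks of size ≥ k) − (#blocks of size ≥ k + 1), so the partition is: 4 block(s) of size 1, 1 block(s) of size 2.
In nonincreasing order the block sizes are [2, 1, 1, 1, 1].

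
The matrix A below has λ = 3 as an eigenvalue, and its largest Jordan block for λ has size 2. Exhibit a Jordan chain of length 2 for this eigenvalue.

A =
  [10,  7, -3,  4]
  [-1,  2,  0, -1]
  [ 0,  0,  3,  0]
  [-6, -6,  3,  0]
A Jordan chain for λ = 3 of length 2:
v_1 = (1, -1, 0, 0)ᵀ
v_2 = (1, 0, 2, 0)ᵀ

Let N = A − (3)·I. We want v_2 with N^2 v_2 = 0 but N^1 v_2 ≠ 0; then v_{j-1} := N · v_j for j = 2, …, 2.

Pick v_2 = (1, 0, 2, 0)ᵀ.
Then v_1 = N · v_2 = (1, -1, 0, 0)ᵀ.

Sanity check: (A − (3)·I) v_1 = (0, 0, 0, 0)ᵀ = 0. ✓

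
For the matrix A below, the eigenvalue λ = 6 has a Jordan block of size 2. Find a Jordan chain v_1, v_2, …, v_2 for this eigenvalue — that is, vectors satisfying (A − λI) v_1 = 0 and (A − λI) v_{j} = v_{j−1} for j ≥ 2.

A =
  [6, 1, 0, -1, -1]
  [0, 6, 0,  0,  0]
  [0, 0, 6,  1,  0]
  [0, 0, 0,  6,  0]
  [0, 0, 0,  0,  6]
A Jordan chain for λ = 6 of length 2:
v_1 = (1, 0, 0, 0, 0)ᵀ
v_2 = (0, 1, 0, 0, 0)ᵀ

Let N = A − (6)·I. We want v_2 with N^2 v_2 = 0 but N^1 v_2 ≠ 0; then v_{j-1} := N · v_j for j = 2, …, 2.

Pick v_2 = (0, 1, 0, 0, 0)ᵀ.
Then v_1 = N · v_2 = (1, 0, 0, 0, 0)ᵀ.

Sanity check: (A − (6)·I) v_1 = (0, 0, 0, 0, 0)ᵀ = 0. ✓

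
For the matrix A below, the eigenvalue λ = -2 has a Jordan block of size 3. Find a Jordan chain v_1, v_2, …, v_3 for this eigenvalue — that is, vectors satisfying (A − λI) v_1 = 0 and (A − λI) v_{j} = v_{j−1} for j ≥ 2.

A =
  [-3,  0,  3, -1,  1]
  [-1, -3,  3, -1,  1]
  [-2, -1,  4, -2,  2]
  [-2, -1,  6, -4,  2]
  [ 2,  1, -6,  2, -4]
A Jordan chain for λ = -2 of length 3:
v_1 = (-1, 0, -1, -1, 1)ᵀ
v_2 = (-1, -1, -2, -2, 2)ᵀ
v_3 = (1, 0, 0, 0, 0)ᵀ

Let N = A − (-2)·I. We want v_3 with N^3 v_3 = 0 but N^2 v_3 ≠ 0; then v_{j-1} := N · v_j for j = 3, …, 2.

Pick v_3 = (1, 0, 0, 0, 0)ᵀ.
Then v_2 = N · v_3 = (-1, -1, -2, -2, 2)ᵀ.
Then v_1 = N · v_2 = (-1, 0, -1, -1, 1)ᵀ.

Sanity check: (A − (-2)·I) v_1 = (0, 0, 0, 0, 0)ᵀ = 0. ✓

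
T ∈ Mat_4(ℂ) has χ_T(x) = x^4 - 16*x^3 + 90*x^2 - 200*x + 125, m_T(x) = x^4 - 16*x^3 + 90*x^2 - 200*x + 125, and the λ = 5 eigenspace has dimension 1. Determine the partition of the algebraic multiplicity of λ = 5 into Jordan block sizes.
Block sizes for λ = 5: [3]

Step 1 — from the characteristic polynomial, algebraic multiplicity of λ = 5 is 3. From dim ker(T − (5)·I) = 1, there are exactly 1 Jordan blocks for λ = 5.
Step 2 — from the minimal polynomial, the factor (x − 5)^3 tells us the largest block for λ = 5 has size 3.
Step 3 — with total size 3, 1 blocks, and largest block 3, the block sizes (in nonincreasing order) are [3].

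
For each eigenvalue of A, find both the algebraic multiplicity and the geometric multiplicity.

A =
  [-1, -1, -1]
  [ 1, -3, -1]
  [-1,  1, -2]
λ = -2: alg = 3, geom = 1

Step 1 — factor the characteristic polynomial to read off the algebraic multiplicities:
  χ_A(x) = (x + 2)^3

Step 2 — compute geometric multiplicities via the rank-nullity identity g(λ) = n − rank(A − λI):
  rank(A − (-2)·I) = 2, so dim ker(A − (-2)·I) = n − 2 = 1

Summary:
  λ = -2: algebraic multiplicity = 3, geometric multiplicity = 1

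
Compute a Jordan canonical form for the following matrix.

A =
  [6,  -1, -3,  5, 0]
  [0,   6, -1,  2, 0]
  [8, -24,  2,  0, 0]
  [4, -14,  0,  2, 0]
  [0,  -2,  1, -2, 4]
J_3(4) ⊕ J_1(4) ⊕ J_1(4)

The characteristic polynomial is
  det(x·I − A) = x^5 - 20*x^4 + 160*x^3 - 640*x^2 + 1280*x - 1024 = (x - 4)^5

Eigenvalues and multiplicities (the geometric multiplicity of λ is n − rank(A − λI), which equals the number of Jordan blocks for λ):
  λ = 4: algebraic multiplicity = 5, geometric multiplicity = 3

Determining the block sizes for each eigenvalue:
  λ = 4: with am = 5 and gm = 3, the partition is not yet determined (e.g. several partitions of 5 into 3 parts exist). Let N = A − (4)·I. Computing rank(N^1) = 2, rank(N^2) = 1, rank(N^3) = 0; the number of blocks of size ≥ j is rank(N^{j−1}) − rank(N^j), giving [3, 1, 1]. So we have 1 block(s) of size 3, 2 block(s) of size 1 → block sizes [3, 1, 1]

Assembling the blocks gives a Jordan form
J =
  [4, 1, 0, 0, 0]
  [0, 4, 1, 0, 0]
  [0, 0, 4, 0, 0]
  [0, 0, 0, 4, 0]
  [0, 0, 0, 0, 4]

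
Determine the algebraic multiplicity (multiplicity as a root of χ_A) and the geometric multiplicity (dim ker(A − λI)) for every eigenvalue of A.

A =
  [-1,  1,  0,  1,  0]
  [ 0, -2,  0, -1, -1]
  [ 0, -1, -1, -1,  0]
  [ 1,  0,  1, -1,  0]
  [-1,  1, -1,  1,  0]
λ = -1: alg = 5, geom = 2

Step 1 — factor the characteristic polynomial to read off the algebraic multiplicities:
  χ_A(x) = (x + 1)^5

Step 2 — compute geometric multiplicities via the rank-nullity identity g(λ) = n − rank(A − λI):
  rank(A − (-1)·I) = 3, so dim ker(A − (-1)·I) = n − 3 = 2

Summary:
  λ = -1: algebraic multiplicity = 5, geometric multiplicity = 2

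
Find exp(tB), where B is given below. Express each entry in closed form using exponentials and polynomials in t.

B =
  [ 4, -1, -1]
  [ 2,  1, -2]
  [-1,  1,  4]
e^{tB} =
  [t*exp(3*t) + exp(3*t), -t*exp(3*t), -t*exp(3*t)]
  [2*t*exp(3*t), -2*t*exp(3*t) + exp(3*t), -2*t*exp(3*t)]
  [-t*exp(3*t), t*exp(3*t), t*exp(3*t) + exp(3*t)]

Strategy: write B = P · J · P⁻¹ where J is a Jordan canonical form, so e^{tB} = P · e^{tJ} · P⁻¹, and e^{tJ} can be computed block-by-block.

B has Jordan form
J =
  [3, 1, 0]
  [0, 3, 0]
  [0, 0, 3]
(up to reordering of blocks).

Per-block formulas:
  For a 2×2 Jordan block J_2(3): exp(t · J_2(3)) = e^(3t)·(I + t·N), where N is the 2×2 nilpotent shift.
  For a 1×1 block at λ = 3: exp(t · [3]) = [e^(3t)].

After assembling e^{tJ} and conjugating by P, we get:

e^{tB} =
  [t*exp(3*t) + exp(3*t), -t*exp(3*t), -t*exp(3*t)]
  [2*t*exp(3*t), -2*t*exp(3*t) + exp(3*t), -2*t*exp(3*t)]
  [-t*exp(3*t), t*exp(3*t), t*exp(3*t) + exp(3*t)]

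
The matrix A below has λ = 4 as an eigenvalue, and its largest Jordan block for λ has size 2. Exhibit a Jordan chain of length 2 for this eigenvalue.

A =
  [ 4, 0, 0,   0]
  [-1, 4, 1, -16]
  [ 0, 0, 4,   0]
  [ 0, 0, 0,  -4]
A Jordan chain for λ = 4 of length 2:
v_1 = (0, -1, 0, 0)ᵀ
v_2 = (1, 0, 0, 0)ᵀ

Let N = A − (4)·I. We want v_2 with N^2 v_2 = 0 but N^1 v_2 ≠ 0; then v_{j-1} := N · v_j for j = 2, …, 2.

Pick v_2 = (1, 0, 0, 0)ᵀ.
Then v_1 = N · v_2 = (0, -1, 0, 0)ᵀ.

Sanity check: (A − (4)·I) v_1 = (0, 0, 0, 0)ᵀ = 0. ✓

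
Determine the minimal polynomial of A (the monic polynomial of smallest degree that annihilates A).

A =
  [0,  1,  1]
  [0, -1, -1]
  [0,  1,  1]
x^2

The characteristic polynomial is χ_A(x) = x^3, so the eigenvalues are known. The minimal polynomial is
  m_A(x) = Π_λ (x − λ)^{k_λ}
where k_λ is the size of the *largest* Jordan block for λ (equivalently, the smallest k with (A − λI)^k v = 0 for every generalised eigenvector v of λ).

  λ = 0: largest Jordan block has size 2, contributing (x − 0)^2

So m_A(x) = x^2 = x^2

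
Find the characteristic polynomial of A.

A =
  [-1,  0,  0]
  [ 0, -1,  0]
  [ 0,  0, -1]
x^3 + 3*x^2 + 3*x + 1

Expanding det(x·I − A) (e.g. by cofactor expansion or by noting that A is similar to its Jordan form J, which has the same characteristic polynomial as A) gives
  χ_A(x) = x^3 + 3*x^2 + 3*x + 1
which factors as (x + 1)^3. The eigenvalues (with algebraic multiplicities) are λ = -1 with multiplicity 3.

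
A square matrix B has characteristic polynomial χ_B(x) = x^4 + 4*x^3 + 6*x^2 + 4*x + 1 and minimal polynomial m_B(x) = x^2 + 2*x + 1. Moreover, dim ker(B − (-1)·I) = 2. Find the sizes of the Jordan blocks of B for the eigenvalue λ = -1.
Block sizes for λ = -1: [2, 2]

Step 1 — from the characteristic polynomial, algebraic multiplicity of λ = -1 is 4. From dim ker(B − (-1)·I) = 2, there are exactly 2 Jordan blocks for λ = -1.
Step 2 — from the minimal polynomial, the factor (x + 1)^2 tells us the largest block for λ = -1 has size 2.
Step 3 — with total size 4, 2 blocks, and largest block 2, the block sizes (in nonincreasing order) are [2, 2].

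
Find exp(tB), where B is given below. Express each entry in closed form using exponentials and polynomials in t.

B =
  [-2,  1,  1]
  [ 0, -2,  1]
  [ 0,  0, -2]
e^{tB} =
  [exp(-2*t), t*exp(-2*t), t^2*exp(-2*t)/2 + t*exp(-2*t)]
  [0, exp(-2*t), t*exp(-2*t)]
  [0, 0, exp(-2*t)]

Strategy: write B = P · J · P⁻¹ where J is a Jordan canonical form, so e^{tB} = P · e^{tJ} · P⁻¹, and e^{tJ} can be computed block-by-block.

B has Jordan form
J =
  [-2,  1,  0]
  [ 0, -2,  1]
  [ 0,  0, -2]
(up to reordering of blocks).

Per-block formulas:
  For a 3×3 Jordan block J_3(-2): exp(t · J_3(-2)) = e^(-2t)·(I + t·N + (t^2/2)·N^2), where N is the 3×3 nilpotent shift.

After assembling e^{tJ} and conjugating by P, we get:

e^{tB} =
  [exp(-2*t), t*exp(-2*t), t^2*exp(-2*t)/2 + t*exp(-2*t)]
  [0, exp(-2*t), t*exp(-2*t)]
  [0, 0, exp(-2*t)]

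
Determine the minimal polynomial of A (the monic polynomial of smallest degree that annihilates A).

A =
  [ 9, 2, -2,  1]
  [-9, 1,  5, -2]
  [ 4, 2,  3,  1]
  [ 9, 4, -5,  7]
x^3 - 15*x^2 + 75*x - 125

The characteristic polynomial is χ_A(x) = (x - 5)^4, so the eigenvalues are known. The minimal polynomial is
  m_A(x) = Π_λ (x − λ)^{k_λ}
where k_λ is the size of the *largest* Jordan block for λ (equivalently, the smallest k with (A − λI)^k v = 0 for every generalised eigenvector v of λ).

  λ = 5: largest Jordan block has size 3, contributing (x − 5)^3

So m_A(x) = (x - 5)^3 = x^3 - 15*x^2 + 75*x - 125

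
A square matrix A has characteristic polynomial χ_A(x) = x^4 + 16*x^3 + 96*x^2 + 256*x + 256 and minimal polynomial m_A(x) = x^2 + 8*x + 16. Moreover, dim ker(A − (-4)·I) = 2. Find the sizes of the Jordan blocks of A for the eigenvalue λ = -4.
Block sizes for λ = -4: [2, 2]

Step 1 — from the characteristic polynomial, algebraic multiplicity of λ = -4 is 4. From dim ker(A − (-4)·I) = 2, there are exactly 2 Jordan blocks for λ = -4.
Step 2 — from the minimal polynomial, the factor (x + 4)^2 tells us the largest block for λ = -4 has size 2.
Step 3 — with total size 4, 2 blocks, and largest block 2, the block sizes (in nonincreasing order) are [2, 2].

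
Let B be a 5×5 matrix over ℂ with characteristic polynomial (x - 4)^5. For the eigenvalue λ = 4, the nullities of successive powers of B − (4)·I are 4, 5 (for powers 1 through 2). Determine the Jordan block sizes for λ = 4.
Block sizes for λ = 4: [2, 1, 1, 1]

From the dimensions of kernels of powers, the number of Jordan blocks of size at least j is d_j − d_{j−1} where d_j = dim ker(N^j) (with d_0 = 0). Computing the differences gives [4, 1].
The number of blocks of size exactly k is (#blocks of size ≥ k) − (#blocks of size ≥ k + 1), so the partition is: 3 block(s) of size 1, 1 block(s) of size 2.
In nonincreasing order the block sizes are [2, 1, 1, 1].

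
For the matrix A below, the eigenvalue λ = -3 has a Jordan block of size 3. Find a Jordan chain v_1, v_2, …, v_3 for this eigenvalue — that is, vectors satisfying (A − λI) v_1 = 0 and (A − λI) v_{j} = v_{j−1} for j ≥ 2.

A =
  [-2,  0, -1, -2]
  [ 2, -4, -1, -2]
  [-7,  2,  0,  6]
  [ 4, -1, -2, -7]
A Jordan chain for λ = -3 of length 3:
v_1 = (0, 0, -2, 1)ᵀ
v_2 = (1, 1, -5, 3)ᵀ
v_3 = (1, 1, 0, 0)ᵀ

Let N = A − (-3)·I. We want v_3 with N^3 v_3 = 0 but N^2 v_3 ≠ 0; then v_{j-1} := N · v_j for j = 3, …, 2.

Pick v_3 = (1, 1, 0, 0)ᵀ.
Then v_2 = N · v_3 = (1, 1, -5, 3)ᵀ.
Then v_1 = N · v_2 = (0, 0, -2, 1)ᵀ.

Sanity check: (A − (-3)·I) v_1 = (0, 0, 0, 0)ᵀ = 0. ✓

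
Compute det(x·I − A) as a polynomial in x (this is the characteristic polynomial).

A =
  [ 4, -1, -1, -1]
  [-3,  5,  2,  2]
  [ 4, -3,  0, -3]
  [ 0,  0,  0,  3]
x^4 - 12*x^3 + 54*x^2 - 108*x + 81

Expanding det(x·I − A) (e.g. by cofactor expansion or by noting that A is similar to its Jordan form J, which has the same characteristic polynomial as A) gives
  χ_A(x) = x^4 - 12*x^3 + 54*x^2 - 108*x + 81
which factors as (x - 3)^4. The eigenvalues (with algebraic multiplicities) are λ = 3 with multiplicity 4.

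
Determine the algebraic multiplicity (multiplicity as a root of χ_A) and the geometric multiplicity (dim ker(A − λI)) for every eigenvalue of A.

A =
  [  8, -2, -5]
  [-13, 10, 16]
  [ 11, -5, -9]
λ = 3: alg = 3, geom = 1

Step 1 — factor the characteristic polynomial to read off the algebraic multiplicities:
  χ_A(x) = (x - 3)^3

Step 2 — compute geometric multiplicities via the rank-nullity identity g(λ) = n − rank(A − λI):
  rank(A − (3)·I) = 2, so dim ker(A − (3)·I) = n − 2 = 1

Summary:
  λ = 3: algebraic multiplicity = 3, geometric multiplicity = 1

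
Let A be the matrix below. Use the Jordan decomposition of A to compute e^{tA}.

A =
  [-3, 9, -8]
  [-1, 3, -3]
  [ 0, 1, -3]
e^{tA} =
  [-5*t^2*exp(-t)/2 - 2*t*exp(-t) + exp(-t), 5*t^2*exp(-t) + 9*t*exp(-t), 5*t^2*exp(-t)/2 - 8*t*exp(-t)]
  [-t^2*exp(-t) - t*exp(-t), 2*t^2*exp(-t) + 4*t*exp(-t) + exp(-t), t^2*exp(-t) - 3*t*exp(-t)]
  [-t^2*exp(-t)/2, t^2*exp(-t) + t*exp(-t), t^2*exp(-t)/2 - 2*t*exp(-t) + exp(-t)]

Strategy: write A = P · J · P⁻¹ where J is a Jordan canonical form, so e^{tA} = P · e^{tJ} · P⁻¹, and e^{tJ} can be computed block-by-block.

A has Jordan form
J =
  [-1,  1,  0]
  [ 0, -1,  1]
  [ 0,  0, -1]
(up to reordering of blocks).

Per-block formulas:
  For a 3×3 Jordan block J_3(-1): exp(t · J_3(-1)) = e^(-1t)·(I + t·N + (t^2/2)·N^2), where N is the 3×3 nilpotent shift.

After assembling e^{tJ} and conjugating by P, we get:

e^{tA} =
  [-5*t^2*exp(-t)/2 - 2*t*exp(-t) + exp(-t), 5*t^2*exp(-t) + 9*t*exp(-t), 5*t^2*exp(-t)/2 - 8*t*exp(-t)]
  [-t^2*exp(-t) - t*exp(-t), 2*t^2*exp(-t) + 4*t*exp(-t) + exp(-t), t^2*exp(-t) - 3*t*exp(-t)]
  [-t^2*exp(-t)/2, t^2*exp(-t) + t*exp(-t), t^2*exp(-t)/2 - 2*t*exp(-t) + exp(-t)]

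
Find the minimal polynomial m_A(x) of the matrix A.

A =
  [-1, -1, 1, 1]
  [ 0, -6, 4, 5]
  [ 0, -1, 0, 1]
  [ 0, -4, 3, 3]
x^3 + 3*x^2 + 3*x + 1

The characteristic polynomial is χ_A(x) = (x + 1)^4, so the eigenvalues are known. The minimal polynomial is
  m_A(x) = Π_λ (x − λ)^{k_λ}
where k_λ is the size of the *largest* Jordan block for λ (equivalently, the smallest k with (A − λI)^k v = 0 for every generalised eigenvector v of λ).

  λ = -1: largest Jordan block has size 3, contributing (x + 1)^3

So m_A(x) = (x + 1)^3 = x^3 + 3*x^2 + 3*x + 1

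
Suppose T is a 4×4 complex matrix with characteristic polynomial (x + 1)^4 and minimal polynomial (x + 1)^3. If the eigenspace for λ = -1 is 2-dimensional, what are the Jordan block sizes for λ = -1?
Block sizes for λ = -1: [3, 1]

Step 1 — from the characteristic polynomial, algebraic multiplicity of λ = -1 is 4. From dim ker(T − (-1)·I) = 2, there are exactly 2 Jordan blocks for λ = -1.
Step 2 — from the minimal polynomial, the factor (x + 1)^3 tells us the largest block for λ = -1 has size 3.
Step 3 — with total size 4, 2 blocks, and largest block 3, the block sizes (in nonincreasing order) are [3, 1].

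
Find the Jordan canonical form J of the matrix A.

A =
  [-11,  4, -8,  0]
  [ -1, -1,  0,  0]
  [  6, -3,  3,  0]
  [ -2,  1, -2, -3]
J_3(-3) ⊕ J_1(-3)

The characteristic polynomial is
  det(x·I − A) = x^4 + 12*x^3 + 54*x^2 + 108*x + 81 = (x + 3)^4

Eigenvalues and multiplicities (the geometric multiplicity of λ is n − rank(A − λI), which equals the number of Jordan blocks for λ):
  λ = -3: algebraic multiplicity = 4, geometric multiplicity = 2

Determining the block sizes for each eigenvalue:
  λ = -3: with am = 4 and gm = 2, the partition is not yet determined (e.g. several partitions of 4 into 2 parts exist). Let N = A − (-3)·I. Computing rank(N^1) = 2, rank(N^2) = 1, rank(N^3) = 0; the number of blocks of size ≥ j is rank(N^{j−1}) − rank(N^j), giving [2, 1, 1]. So we have 1 block(s) of size 3, 1 block(s) of size 1 → block sizes [3, 1]

Assembling the blocks gives a Jordan form
J =
  [-3,  1,  0,  0]
  [ 0, -3,  1,  0]
  [ 0,  0, -3,  0]
  [ 0,  0,  0, -3]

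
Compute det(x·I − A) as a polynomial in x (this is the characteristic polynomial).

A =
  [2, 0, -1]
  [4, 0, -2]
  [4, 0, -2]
x^3

Expanding det(x·I − A) (e.g. by cofactor expansion or by noting that A is similar to its Jordan form J, which has the same characteristic polynomial as A) gives
  χ_A(x) = x^3
which factors as x^3. The eigenvalues (with algebraic multiplicities) are λ = 0 with multiplicity 3.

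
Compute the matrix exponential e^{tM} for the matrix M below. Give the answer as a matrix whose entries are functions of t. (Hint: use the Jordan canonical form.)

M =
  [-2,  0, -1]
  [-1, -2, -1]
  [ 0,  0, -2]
e^{tM} =
  [exp(-2*t), 0, -t*exp(-2*t)]
  [-t*exp(-2*t), exp(-2*t), t^2*exp(-2*t)/2 - t*exp(-2*t)]
  [0, 0, exp(-2*t)]

Strategy: write M = P · J · P⁻¹ where J is a Jordan canonical form, so e^{tM} = P · e^{tJ} · P⁻¹, and e^{tJ} can be computed block-by-block.

M has Jordan form
J =
  [-2,  1,  0]
  [ 0, -2,  1]
  [ 0,  0, -2]
(up to reordering of blocks).

Per-block formulas:
  For a 3×3 Jordan block J_3(-2): exp(t · J_3(-2)) = e^(-2t)·(I + t·N + (t^2/2)·N^2), where N is the 3×3 nilpotent shift.

After assembling e^{tJ} and conjugating by P, we get:

e^{tM} =
  [exp(-2*t), 0, -t*exp(-2*t)]
  [-t*exp(-2*t), exp(-2*t), t^2*exp(-2*t)/2 - t*exp(-2*t)]
  [0, 0, exp(-2*t)]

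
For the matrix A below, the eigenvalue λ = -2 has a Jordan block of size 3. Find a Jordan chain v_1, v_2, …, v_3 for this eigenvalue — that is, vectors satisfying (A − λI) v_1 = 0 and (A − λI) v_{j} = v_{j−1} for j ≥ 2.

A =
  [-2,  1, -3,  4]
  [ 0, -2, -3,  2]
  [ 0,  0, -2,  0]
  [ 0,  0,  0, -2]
A Jordan chain for λ = -2 of length 3:
v_1 = (-3, 0, 0, 0)ᵀ
v_2 = (-3, -3, 0, 0)ᵀ
v_3 = (0, 0, 1, 0)ᵀ

Let N = A − (-2)·I. We want v_3 with N^3 v_3 = 0 but N^2 v_3 ≠ 0; then v_{j-1} := N · v_j for j = 3, …, 2.

Pick v_3 = (0, 0, 1, 0)ᵀ.
Then v_2 = N · v_3 = (-3, -3, 0, 0)ᵀ.
Then v_1 = N · v_2 = (-3, 0, 0, 0)ᵀ.

Sanity check: (A − (-2)·I) v_1 = (0, 0, 0, 0)ᵀ = 0. ✓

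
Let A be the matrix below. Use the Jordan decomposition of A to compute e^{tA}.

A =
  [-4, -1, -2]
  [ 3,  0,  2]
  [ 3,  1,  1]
e^{tA} =
  [-3*t*exp(-t) + exp(-t), -t*exp(-t), -2*t*exp(-t)]
  [3*t*exp(-t), t*exp(-t) + exp(-t), 2*t*exp(-t)]
  [3*t*exp(-t), t*exp(-t), 2*t*exp(-t) + exp(-t)]

Strategy: write A = P · J · P⁻¹ where J is a Jordan canonical form, so e^{tA} = P · e^{tJ} · P⁻¹, and e^{tJ} can be computed block-by-block.

A has Jordan form
J =
  [-1,  1,  0]
  [ 0, -1,  0]
  [ 0,  0, -1]
(up to reordering of blocks).

Per-block formulas:
  For a 1×1 block at λ = -1: exp(t · [-1]) = [e^(-1t)].
  For a 2×2 Jordan block J_2(-1): exp(t · J_2(-1)) = e^(-1t)·(I + t·N), where N is the 2×2 nilpotent shift.

After assembling e^{tJ} and conjugating by P, we get:

e^{tA} =
  [-3*t*exp(-t) + exp(-t), -t*exp(-t), -2*t*exp(-t)]
  [3*t*exp(-t), t*exp(-t) + exp(-t), 2*t*exp(-t)]
  [3*t*exp(-t), t*exp(-t), 2*t*exp(-t) + exp(-t)]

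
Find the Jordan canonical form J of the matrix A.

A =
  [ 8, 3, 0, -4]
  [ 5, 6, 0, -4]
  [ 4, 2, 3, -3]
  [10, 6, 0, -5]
J_2(3) ⊕ J_2(3)

The characteristic polynomial is
  det(x·I − A) = x^4 - 12*x^3 + 54*x^2 - 108*x + 81 = (x - 3)^4

Eigenvalues and multiplicities (the geometric multiplicity of λ is n − rank(A − λI), which equals the number of Jordan blocks for λ):
  λ = 3: algebraic multiplicity = 4, geometric multiplicity = 2

Determining the block sizes for each eigenvalue:
  λ = 3: with am = 4 and gm = 2, the partition is not yet determined (e.g. several partitions of 4 into 2 parts exist). Let N = A − (3)·I. Computing rank(N^1) = 2, rank(N^2) = 0; the number of blocks of size ≥ j is rank(N^{j−1}) − rank(N^j), giving [2, 2]. So we have 2 block(s) of size 2 → block sizes [2, 2]

Assembling the blocks gives a Jordan form
J =
  [3, 1, 0, 0]
  [0, 3, 0, 0]
  [0, 0, 3, 1]
  [0, 0, 0, 3]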